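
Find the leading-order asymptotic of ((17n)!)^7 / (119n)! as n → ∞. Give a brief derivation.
((17n)!)^7/(119n)! ~ ((2π·17n)^(6/2) / sqrt(7)) · 7^(−7·17n)  →  0

Write N = 17n. Stirling: N! ~ sqrt(2π N)(N/e)^N and (7N)! ~ sqrt(2π·7N)·(7N/e)^(7N).
  (N!)^7/(7N)! ~ (2π N)^(7/2) (N/e)^(7N) / [sqrt(2π·7N) (7N/e)^(7N)]
     = (2π N)^(7/2) / sqrt(2π·7N) · (N/(7N))^(7N)
     = (2π N)^((7−1)/2) / sqrt(7) · 7^(−7N).
Since 7^7 > 1, the factor 7^(−7N) decays exponentially, so the ratio → 0. Substituting N = 17n gives the stated form.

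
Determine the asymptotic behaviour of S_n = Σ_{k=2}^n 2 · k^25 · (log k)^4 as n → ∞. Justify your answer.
S_n ~ n^26 · (log n)^4 / 13

By integral comparison, S_n = ∫_1^n 2 · x^25 · (log x)^4 dx + O(n^25 · (log n)^4). For the integral, the leading term of ∫_1^n x^25 (log x)^4 dx is n^26/26 · (log n)^4 (by repeated integration by parts; each step lowers the log-exponent and produces a relatively O(1/log n) correction). Hence S_n ~ n^26 · (log n)^4 / 13.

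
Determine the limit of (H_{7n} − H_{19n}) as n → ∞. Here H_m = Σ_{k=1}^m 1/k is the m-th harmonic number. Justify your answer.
lim = ln(7/19)

Euler-Maclaurin gives H_m = ln m + γ + 1/(2m) + O(1/m^2). The γ and O(1/m) terms cancel in the difference:
  H_{7n} − H_{19n} = ln(7n) − ln(19n) + O(1/n) = ln(7/19) + O(1/n).
Hence the limit is ln(7/19).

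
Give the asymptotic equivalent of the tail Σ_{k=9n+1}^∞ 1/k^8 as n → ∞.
Σ_{k>9n} 1/k^8 ~ 1/(7 · (9n)^7)

Compare to the integral: ∫_{9n}^∞ x^(−8) dx = [−x^(−7)/7]_{9n}^∞ = 1/((8−1)·(9n)^7). Euler-Maclaurin then gives
  Σ_{k>9n} 1/k^8 = ∫_{9n}^∞ dx/x^8 − 1/(2·(9n)^8) + O(1/(9n)^9).
(Equivalently this is ζ(8) − Σ_{k≤9n} 1/k^8.)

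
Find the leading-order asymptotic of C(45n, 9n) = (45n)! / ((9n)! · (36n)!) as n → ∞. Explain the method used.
C(45n, 9n) ~ (3125/256)^(9n) · sqrt(5/(8π·9n))

Write N = 9n. Apply Stirling to each factorial:
  (5N)! ~ sqrt(2π·5N) · (5N/e)^(5N),
  N! ~ sqrt(2π N) · (N/e)^N,
  (4N)! ~ sqrt(2π·4N) · (4N/e)^(4N).
The exponential factors combine to (5N)^(5N) / (N^N · (4N)^(4N)) = 5^(5N)/4^(4N) = (5^5/4^4)^N = (3125/256)^N.
The square-root prefactors combine to sqrt(2π·5N) / (sqrt(2π N)·sqrt(2π·4N)) = sqrt(5 / (2π·4·N)) = sqrt(5/(8π·9n)).
Substituting N = 9n: C(45n, 9n) ~ (3125/256)^(9n) · sqrt(5/(8π·9n)).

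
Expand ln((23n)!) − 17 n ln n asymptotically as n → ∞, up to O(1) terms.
ln((23n)!) − 17 n ln n = 6 n ln n + 23(ln 23 − 1) n + (1/2) ln(2π·23n) + O(1/n)

Stirling: ln((23n)!) = 23n ln(23n) − 23n + (1/2) ln(2π·23n) + O(1/n).
Expand 23n ln(23n) = 23n (ln n + ln 23) = 23n ln n + 23n ln 23.
Subtract 17n ln n: leading term is (23 − 17) n ln n = 6 n ln n. The next term is 23n ln 23 − 23n = 23(ln 23 − 1) n. Then the (1/2) ln(2π·23n) correction.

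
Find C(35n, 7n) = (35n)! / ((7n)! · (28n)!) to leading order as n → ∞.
C(35n, 7n) ~ (3125/256)^(7n) · sqrt(5/(8π·7n))

Write N = 7n. Apply Stirling to each factorial:
  (5N)! ~ sqrt(2π·5N) · (5N/e)^(5N),
  N! ~ sqrt(2π N) · (N/e)^N,
  (4N)! ~ sqrt(2π·4N) · (4N/e)^(4N).
The exponential factors combine to (5N)^(5N) / (N^N · (4N)^(4N)) = 5^(5N)/4^(4N) = (5^5/4^4)^N = (3125/256)^N.
The square-root prefactors combine to sqrt(2π·5N) / (sqrt(2π N)·sqrt(2π·4N)) = sqrt(5 / (2π·4·N)) = sqrt(5/(8π·7n)).
Substituting N = 7n: C(35n, 7n) ~ (3125/256)^(7n) · sqrt(5/(8π·7n)).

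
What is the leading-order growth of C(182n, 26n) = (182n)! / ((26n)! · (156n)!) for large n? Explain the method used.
C(182n, 26n) ~ (823543/46656)^(26n) · sqrt(7/(12π·26n))

Write N = 26n. Apply Stirling to each factorial:
  (7N)! ~ sqrt(2π·7N) · (7N/e)^(7N),
  N! ~ sqrt(2π N) · (N/e)^N,
  (6N)! ~ sqrt(2π·6N) · (6N/e)^(6N).
The exponential factors combine to (7N)^(7N) / (N^N · (6N)^(6N)) = 7^(7N)/6^(6N) = (7^7/6^6)^N = (823543/46656)^N.
The square-root prefactors combine to sqrt(2π·7N) / (sqrt(2π N)·sqrt(2π·6N)) = sqrt(7 / (2π·6·N)) = sqrt(7/(12π·26n)).
Substituting N = 26n: C(182n, 26n) ~ (823543/46656)^(26n) · sqrt(7/(12π·26n)).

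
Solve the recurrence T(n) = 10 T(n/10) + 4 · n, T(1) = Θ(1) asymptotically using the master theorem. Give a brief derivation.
T(n) = Θ(n log n)

log_10 10 = 1, and f(n) = 4 · n = Θ(n^(log_10 10)). This is Case 2 of the master theorem: T(n) = Θ(f(n) · log n) = Θ(n log n).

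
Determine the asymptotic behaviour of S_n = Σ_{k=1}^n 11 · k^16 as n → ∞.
S_n ~ 11 · n^17 / 17

By integral comparison (Euler-Maclaurin), Σ_{k=1}^n 11 · k^16 = 11 · ∫_0^n x^16 dx + O(n^16) = 11 · n^17/17 + O(n^16). (Equivalently, Faulhaber's formula gives the same leading term.)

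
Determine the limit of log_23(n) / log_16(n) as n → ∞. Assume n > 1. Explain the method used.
lim = ln(16) / ln(23) = log_23(16)

Change of base: log_23(n) = ln n / ln 23 and log_16(n) = ln n / ln 16. The ratio is (ln n / ln 23) · (ln 16 / ln n) = ln 16 / ln 23, a constant independent of n. So the limit is ln 16 / ln 23 = log_23(16).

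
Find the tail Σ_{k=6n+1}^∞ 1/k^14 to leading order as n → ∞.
Σ_{k>6n} 1/k^14 ~ 1/(13 · (6n)^13)

Compare to the integral: ∫_{6n}^∞ x^(−14) dx = [−x^(−13)/13]_{6n}^∞ = 1/((14−1)·(6n)^13). Euler-Maclaurin then gives
  Σ_{k>6n} 1/k^14 = ∫_{6n}^∞ dx/x^14 − 1/(2·(6n)^14) + O(1/(6n)^15).
(Equivalently this is ζ(14) − Σ_{k≤6n} 1/k^14.)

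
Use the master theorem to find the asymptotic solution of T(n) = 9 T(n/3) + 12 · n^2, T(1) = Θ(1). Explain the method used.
T(n) = Θ(n^2 log n)

log_3 9 = 2, and f(n) = 12 · n^2 = Θ(n^(log_3 9)). This is Case 2 of the master theorem: T(n) = Θ(f(n) · log n) = Θ(n^2 log n).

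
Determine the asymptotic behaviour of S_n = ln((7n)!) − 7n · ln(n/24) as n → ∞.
S_n ~ 7n · (ln 168 − 1) + O(ln n)

Stirling: ln((7n)!) = 7n ln(7n) − 7n + O(ln n).
  S_n = 7n ln(7n) − 7n − 7n ln(n/24) + O(ln n)
      = 7n ln(7n) − 7n ln n + 7n ln 24 − 7n + O(ln n)
      = 7n ln 7 + 7n ln 24 − 7n + O(ln n)
      = 7n (ln 168 − 1) + O(ln n).
Numerically ln(168) − 1 ≈ 4.1240.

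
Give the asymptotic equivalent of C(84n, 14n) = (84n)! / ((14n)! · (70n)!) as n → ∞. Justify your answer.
C(84n, 14n) ~ (46656/3125)^(14n) · sqrt(3/(5π·14n))

Write N = 14n. Apply Stirling to each factorial:
  (6N)! ~ sqrt(2π·6N) · (6N/e)^(6N),
  N! ~ sqrt(2π N) · (N/e)^N,
  (5N)! ~ sqrt(2π·5N) · (5N/e)^(5N).
The exponential factors combine to (6N)^(6N) / (N^N · (5N)^(5N)) = 6^(6N)/5^(5N) = (6^6/5^5)^N = (46656/3125)^N.
The square-root prefactors combine to sqrt(2π·6N) / (sqrt(2π N)·sqrt(2π·5N)) = sqrt(6 / (2π·5·N)) = sqrt(3/(5π·14n)).
Substituting N = 14n: C(84n, 14n) ~ (46656/3125)^(14n) · sqrt(3/(5π·14n)).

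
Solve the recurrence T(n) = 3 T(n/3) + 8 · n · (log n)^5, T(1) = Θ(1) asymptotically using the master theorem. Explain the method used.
T(n) = Θ(n · (log n)^6)

Here log_3 3 = 1 and f(n) = 8 · n · (log n)^5 = Θ(n^(log_3 3) · (log n)^5). This is the extended Case 2 of the master theorem (f matches the critical exponent up to log factors), giving T(n) = Θ(n^(log_3 3) · (log n)^(5+1)) = Θ(n · (log n)^6).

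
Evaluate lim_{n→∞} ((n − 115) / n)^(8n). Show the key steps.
lim = e^(−920)

Rewrite as (1 − 115/n)^(8n). By the standard limit (1 + x/n)^n → e^x, we have (1 − 115/n)^n → e^(−115), and raising to the 8th power gives e^(−920).
More precisely, ln[(1 − 115/n)^(8n)] = 8n · ln(1 − 115/n) = 8n · (-115/n + O(1/n^2)) = -920 + O(1/n) → -920.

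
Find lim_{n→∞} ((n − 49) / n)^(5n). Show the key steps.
lim = e^(−245)

Rewrite as (1 − 49/n)^(5n). By the standard limit (1 + x/n)^n → e^x, we have (1 − 49/n)^n → e^(−49), and raising to the 5th power gives e^(−245).
More precisely, ln[(1 − 49/n)^(5n)] = 5n · ln(1 − 49/n) = 5n · (-49/n + O(1/n^2)) = -245 + O(1/n) → -245.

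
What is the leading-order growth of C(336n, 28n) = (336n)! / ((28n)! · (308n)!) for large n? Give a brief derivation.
C(336n, 28n) ~ (8916100448256/285311670611)^(28n) · sqrt(6/(11π·28n))

Write N = 28n. Apply Stirling to each factorial:
  (12N)! ~ sqrt(2π·12N) · (12N/e)^(12N),
  N! ~ sqrt(2π N) · (N/e)^N,
  (11N)! ~ sqrt(2π·11N) · (11N/e)^(11N).
The exponential factors combine to (12N)^(12N) / (N^N · (11N)^(11N)) = 12^(12N)/11^(11N) = (12^12/11^11)^N = (8916100448256/285311670611)^N.
The square-root prefactors combine to sqrt(2π·12N) / (sqrt(2π N)·sqrt(2π·11N)) = sqrt(12 / (2π·11·N)) = sqrt(6/(11π·28n)).
Substituting N = 28n: C(336n, 28n) ~ (8916100448256/285311670611)^(28n) · sqrt(6/(11π·28n)).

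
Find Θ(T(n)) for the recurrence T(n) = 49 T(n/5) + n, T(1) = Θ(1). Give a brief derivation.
T(n) = Θ(n^(log_5 49))

Master theorem: compare f(n) = n to n^(log_5 49) where log_5 49 ≈ 2.418. Since 1 < log_5 49, we have f(n) = O(n^(log_5 49 − ε)) for some ε > 0 — Case 1. Hence T(n) = Θ(n^(log_5 49)).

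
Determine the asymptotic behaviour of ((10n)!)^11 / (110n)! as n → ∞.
((10n)!)^11/(110n)! ~ ((2π·10n)^(10/2) / sqrt(11)) · 11^(−11·10n)  →  0

Write N = 10n. Stirling: N! ~ sqrt(2π N)(N/e)^N and (11N)! ~ sqrt(2π·11N)·(11N/e)^(11N).
  (N!)^11/(11N)! ~ (2π N)^(11/2) (N/e)^(11N) / [sqrt(2π·11N) (11N/e)^(11N)]
     = (2π N)^(11/2) / sqrt(2π·11N) · (N/(11N))^(11N)
     = (2π N)^((11−1)/2) / sqrt(11) · 11^(−11N).
Since 11^11 > 1, the factor 11^(−11N) decays exponentially, so the ratio → 0. Substituting N = 10n gives the stated form.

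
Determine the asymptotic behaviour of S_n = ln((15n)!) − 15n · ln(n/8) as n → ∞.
S_n ~ 15n · (ln 120 − 1) + O(ln n)

Stirling: ln((15n)!) = 15n ln(15n) − 15n + O(ln n).
  S_n = 15n ln(15n) − 15n − 15n ln(n/8) + O(ln n)
      = 15n ln(15n) − 15n ln n + 15n ln 8 − 15n + O(ln n)
      = 15n ln 15 + 15n ln 8 − 15n + O(ln n)
      = 15n (ln 120 − 1) + O(ln n).
Numerically ln(120) − 1 ≈ 3.7875.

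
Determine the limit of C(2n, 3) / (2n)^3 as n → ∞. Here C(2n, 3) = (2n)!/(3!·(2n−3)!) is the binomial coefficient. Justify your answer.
lim = 1/3! = 1/6

With N = 2n → ∞: C(N, 3) / N^3 = [N(N−1)…(N−2)] / (3! · N^3) = (1/3!) · 1 · (1 − 1/(2n)) · (1 − 2/(2n)). Each factor → 1 as N → ∞, so the limit is 1/3! = 1/6.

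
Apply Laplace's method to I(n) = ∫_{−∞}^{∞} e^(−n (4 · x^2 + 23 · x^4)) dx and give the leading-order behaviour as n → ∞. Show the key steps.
I(n) ~ sqrt(π/(4n))

φ(x) = 4 · x^2 + 23 · x^4 has its unique global minimum at x* = 0 (since φ'(x) = 8x + 92x^3 = 0 only at x = 0 for real x with both coefficients positive, and φ → ∞ as |x| → ∞). At x* = 0, φ(0) = 0 and φ''(0) = 8. Laplace's method then gives
  I(n) ~ sqrt(2π / (n · φ''(0))) · e^(−n φ(0)) = sqrt(2π / (8n)) = sqrt(π/(4n)).
The 23 · x^4 term contributes only at subleading order (an O(1/n) relative correction).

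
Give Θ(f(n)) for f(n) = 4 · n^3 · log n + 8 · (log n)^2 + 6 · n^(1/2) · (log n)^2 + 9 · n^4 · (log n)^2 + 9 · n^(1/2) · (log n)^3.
f(n) ∈ Θ(n^4 · (log n)^2)

Compare the terms by growth order. For large n, n^a · (log n)^b dominates n^a' · (log n)^b' iff a > a', or (a = a' and b > b'). Ranking the 5 terms shows the dominant one is 9 · n^4 · (log n)^2. Hence f(n) ∈ Θ(n^4 · (log n)^2).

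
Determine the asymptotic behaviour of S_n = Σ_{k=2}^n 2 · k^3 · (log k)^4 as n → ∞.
S_n ~ n^4 · (log n)^4 / 2

By integral comparison, S_n = ∫_1^n 2 · x^3 · (log x)^4 dx + O(n^3 · (log n)^4). For the integral, the leading term of ∫_1^n x^3 (log x)^4 dx is n^4/4 · (log n)^4 (by repeated integration by parts; each step lowers the log-exponent and produces a relatively O(1/log n) correction). Hence S_n ~ n^4 · (log n)^4 / 2.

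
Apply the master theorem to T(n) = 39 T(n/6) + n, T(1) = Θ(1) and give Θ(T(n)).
T(n) = Θ(n^(log_6 39))

Master theorem: compare f(n) = n to n^(log_6 39) where log_6 39 ≈ 2.045. Since 1 < log_6 39, we have f(n) = O(n^(log_6 39 − ε)) for some ε > 0 — Case 1. Hence T(n) = Θ(n^(log_6 39)).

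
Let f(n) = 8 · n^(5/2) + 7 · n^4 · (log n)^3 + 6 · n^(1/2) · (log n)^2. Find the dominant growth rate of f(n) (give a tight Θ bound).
f(n) ∈ Θ(n^4 · (log n)^3)

Compare the terms by growth order. For large n, n^a · (log n)^b dominates n^a' · (log n)^b' iff a > a', or (a = a' and b > b'). Ranking the 3 terms shows the dominant one is 7 · n^4 · (log n)^3. Hence f(n) ∈ Θ(n^4 · (log n)^3).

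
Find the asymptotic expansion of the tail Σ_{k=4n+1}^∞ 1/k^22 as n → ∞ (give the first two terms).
Σ_{k>4n} 1/k^22 = 1/(21 · (4n)^21) − 1/(2 · (4n)^22) + O(1/(4n)^23)

Compare to the integral: ∫_{4n}^∞ x^(−22) dx = [−x^(−21)/21]_{4n}^∞ = 1/((22−1)·(4n)^21). The Euler-Maclaurin correction adds −f(4n)/2 = −1/(2·(4n)^22). Euler-Maclaurin then gives
  Σ_{k>4n} 1/k^22 = ∫_{4n}^∞ dx/x^22 − 1/(2·(4n)^22) + O(1/(4n)^23).
(Equivalently this is ζ(22) − Σ_{k≤4n} 1/k^22.)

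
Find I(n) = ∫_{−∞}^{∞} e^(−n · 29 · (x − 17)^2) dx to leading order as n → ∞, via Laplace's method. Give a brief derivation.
I(n) = sqrt(π/(29n))

Here φ(x) = 29 · (x − 17)^2 has its unique minimum at x* = 17 with φ(x*) = 0 and φ''(x*) = 58. Laplace's method gives
  I(n) ~ e^(−n φ(x*)) · sqrt(2π / (n · φ''(x*))) = sqrt(2π / (58n)) = sqrt(π/(29n)).
This is exact: substituting u = (x − 17)·sqrt(29n) gives I(n) = (1/sqrt(29n)) ∫_{−∞}^{∞} e^(−u^2) du = sqrt(π/(29n)).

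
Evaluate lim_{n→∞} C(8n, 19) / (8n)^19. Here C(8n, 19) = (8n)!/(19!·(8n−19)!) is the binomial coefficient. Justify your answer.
lim = 1/19! = 1/121645100408832000

With N = 8n → ∞: C(N, 19) / N^19 = [N(N−1)…(N−18)] / (19! · N^19) = (1/19!) · 1 · (1 − 1/(8n)) · … · (1 − 18/(8n)). Each factor → 1 as N → ∞, so the limit is 1/19! = 1/121645100408832000.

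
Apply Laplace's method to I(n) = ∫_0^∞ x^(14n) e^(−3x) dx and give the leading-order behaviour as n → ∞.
I(n) ~ (sqrt(2π·14n) / 3) · (14n/(3e))^(14n)

Write the integrand as exp(14n ln x − 3x) and set f(x) = 14n ln x − 3x. Then f'(x) = 14n/x − 3 = 0 at x* = 14n/3, and f''(x*) = −14n/x*^2 = −3^2/(14n). Laplace's method (interior maximum) gives
  I(n) ~ e^(f(x*)) · sqrt(2π / |f''(x*)|)
        = exp(14n ln(14n/3) − 14n) · sqrt(2π · 14n / 3^2)
        = (14n/3)^(14n) e^(−14n) · sqrt(2π·14n) / 3
        = (sqrt(2π·14n) / 3) · (14n/(3e))^(14n).
This matches Γ(14n+1)/3^(14n+1) with Stirling applied to Γ.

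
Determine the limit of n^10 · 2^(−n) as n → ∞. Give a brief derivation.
lim = 0

Exponentials with base > 1 dominate every fixed polynomial: for any fixed c, n^c / 2^n → 0 as n → ∞ (e.g. by the ratio test, or by writing 2^n = e^(n ln 2) and noting e^(n ln 2) / n^c → ∞). Hence n^10 · 2^(−n) = n^10 / 2^n → 0.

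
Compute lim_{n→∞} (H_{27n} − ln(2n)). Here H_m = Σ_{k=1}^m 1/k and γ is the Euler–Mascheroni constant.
lim = ln(27/2) + γ

By Euler-Maclaurin, H_m = ln m + γ + O(1/m). So
  H_{27n} − ln(2n) = ln(27n) + γ − ln(2n) + O(1/n)
                       = ln(27/2) + γ + O(1/n).
Hence the limit is ln(27/2) + γ.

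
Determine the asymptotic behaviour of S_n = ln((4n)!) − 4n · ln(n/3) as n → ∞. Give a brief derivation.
S_n ~ 4n · (ln 12 − 1) + O(ln n)

Stirling: ln((4n)!) = 4n ln(4n) − 4n + O(ln n).
  S_n = 4n ln(4n) − 4n − 4n ln(n/3) + O(ln n)
      = 4n ln(4n) − 4n ln n + 4n ln 3 − 4n + O(ln n)
      = 4n ln 4 + 4n ln 3 − 4n + O(ln n)
      = 4n (ln 12 − 1) + O(ln n).
Numerically ln(12) − 1 ≈ 1.4849.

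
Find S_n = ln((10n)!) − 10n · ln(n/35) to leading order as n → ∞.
S_n ~ 10n · (ln 350 − 1) + O(ln n)

Stirling: ln((10n)!) = 10n ln(10n) − 10n + O(ln n).
  S_n = 10n ln(10n) − 10n − 10n ln(n/35) + O(ln n)
      = 10n ln(10n) − 10n ln n + 10n ln 35 − 10n + O(ln n)
      = 10n ln 10 + 10n ln 35 − 10n + O(ln n)
      = 10n (ln 350 − 1) + O(ln n).
Numerically ln(350) − 1 ≈ 4.8579.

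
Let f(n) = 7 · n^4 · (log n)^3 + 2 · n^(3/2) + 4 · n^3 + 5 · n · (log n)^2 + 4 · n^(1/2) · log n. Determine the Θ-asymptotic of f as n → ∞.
f(n) ∈ Θ(n^4 · (log n)^3)

Compare the terms by growth order. For large n, n^a · (log n)^b dominates n^a' · (log n)^b' iff a > a', or (a = a' and b > b'). Ranking the 5 terms shows the dominant one is 7 · n^4 · (log n)^3. Hence f(n) ∈ Θ(n^4 · (log n)^3).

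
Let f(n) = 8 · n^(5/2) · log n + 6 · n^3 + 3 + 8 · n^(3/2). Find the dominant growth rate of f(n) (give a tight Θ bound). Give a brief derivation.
f(n) ∈ Θ(n^3)

Compare the terms by growth order. For large n, n^a · (log n)^b dominates n^a' · (log n)^b' iff a > a', or (a = a' and b > b'). Ranking the 4 terms shows the dominant one is 6 · n^3. Hence f(n) ∈ Θ(n^3).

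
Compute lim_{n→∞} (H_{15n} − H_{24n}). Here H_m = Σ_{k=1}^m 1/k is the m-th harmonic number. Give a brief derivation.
lim = ln(15/24) = ln(5/8)

Euler-Maclaurin gives H_m = ln m + γ + 1/(2m) + O(1/m^2). The γ and O(1/m) terms cancel in the difference:
  H_{15n} − H_{24n} = ln(15n) − ln(24n) + O(1/n) = ln(15/24) + O(1/n).
Hence the limit is ln(15/24) = ln(5/8).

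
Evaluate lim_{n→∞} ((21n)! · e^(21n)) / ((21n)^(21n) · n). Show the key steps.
lim = 0

Stirling: (21n)! ~ sqrt(2π·21n) · (21n/e)^(21n). Hence
  (21n)! · e^(21n) / (21n)^(21n) ~ sqrt(2π·21n).
Dividing by n: sqrt(2π·21n) / n = sqrt(2π·21) · n^((1−2)/2), so the expression behaves like sqrt(2π·21) · n^((1−2)/2) → 0.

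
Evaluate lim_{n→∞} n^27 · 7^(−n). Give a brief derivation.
lim = 0

Exponentials with base > 1 dominate every fixed polynomial: for any fixed c, n^c / 7^n → 0 as n → ∞ (e.g. by the ratio test, or by writing 7^n = e^(n ln 7) and noting e^(n ln 7) / n^c → ∞). Hence n^27 · 7^(−n) = n^27 / 7^n → 0.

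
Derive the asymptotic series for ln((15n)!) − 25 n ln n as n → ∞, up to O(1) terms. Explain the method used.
ln((15n)!) − 25 n ln n = −10 n ln n + 15(ln 15 − 1) n + (1/2) ln(2π·15n) + O(1/n)

Stirling: ln((15n)!) = 15n ln(15n) − 15n + (1/2) ln(2π·15n) + O(1/n).
Expand 15n ln(15n) = 15n (ln n + ln 15) = 15n ln n + 15n ln 15.
Subtract 25n ln n: leading term is (15 − 25) n ln n = −10 n ln n. The next term is 15n ln 15 − 15n = 15(ln 15 − 1) n. Then the (1/2) ln(2π·15n) correction.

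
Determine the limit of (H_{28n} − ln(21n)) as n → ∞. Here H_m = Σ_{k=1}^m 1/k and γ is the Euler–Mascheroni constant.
lim = ln(4/3) + γ

By Euler-Maclaurin, H_m = ln m + γ + O(1/m). So
  H_{28n} − ln(21n) = ln(28n) + γ − ln(21n) + O(1/n)
                       = ln(28/21) + γ + O(1/n).
Hence the limit is ln(28/21) + γ (= ln(4/3)).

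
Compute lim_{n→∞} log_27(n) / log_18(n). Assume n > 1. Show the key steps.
lim = ln(18) / ln(27) = log_27(18)

Change of base: log_27(n) = ln n / ln 27 and log_18(n) = ln n / ln 18. The ratio is (ln n / ln 27) · (ln 18 / ln n) = ln 18 / ln 27, a constant independent of n. So the limit is ln 18 / ln 27 = log_27(18).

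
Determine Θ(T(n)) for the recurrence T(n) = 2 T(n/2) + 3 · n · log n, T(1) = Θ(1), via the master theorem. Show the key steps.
T(n) = Θ(n · (log n)^2)

Here log_2 2 = 1 and f(n) = 3 · n · log n = Θ(n^(log_2 2) · (log n)^1). This is the extended Case 2 of the master theorem (f matches the critical exponent up to log factors), giving T(n) = Θ(n^(log_2 2) · (log n)^(1+1)) = Θ(n · (log n)^2).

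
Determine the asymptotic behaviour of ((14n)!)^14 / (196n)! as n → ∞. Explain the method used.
((14n)!)^14/(196n)! ~ ((2π·14n)^(13/2) / sqrt(14)) · 14^(−14·14n)  →  0

Write N = 14n. Stirling: N! ~ sqrt(2π N)(N/e)^N and (14N)! ~ sqrt(2π·14N)·(14N/e)^(14N).
  (N!)^14/(14N)! ~ (2π N)^(14/2) (N/e)^(14N) / [sqrt(2π·14N) (14N/e)^(14N)]
     = (2π N)^(14/2) / sqrt(2π·14N) · (N/(14N))^(14N)
     = (2π N)^((14−1)/2) / sqrt(14) · 14^(−14N).
Since 14^14 > 1, the factor 14^(−14N) decays exponentially, so the ratio → 0. Substituting N = 14n gives the stated form.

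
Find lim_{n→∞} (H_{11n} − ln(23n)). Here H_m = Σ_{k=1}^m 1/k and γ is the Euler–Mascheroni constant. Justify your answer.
lim = ln(11/23) + γ

By Euler-Maclaurin, H_m = ln m + γ + O(1/m). So
  H_{11n} − ln(23n) = ln(11n) + γ − ln(23n) + O(1/n)
                       = ln(11/23) + γ + O(1/n).
Hence the limit is ln(11/23) + γ.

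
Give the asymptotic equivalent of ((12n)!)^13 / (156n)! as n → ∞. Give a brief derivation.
((12n)!)^13/(156n)! ~ ((2π·12n)^(12/2) / sqrt(13)) · 13^(−13·12n)  →  0

Write N = 12n. Stirling: N! ~ sqrt(2π N)(N/e)^N and (13N)! ~ sqrt(2π·13N)·(13N/e)^(13N).
  (N!)^13/(13N)! ~ (2π N)^(13/2) (N/e)^(13N) / [sqrt(2π·13N) (13N/e)^(13N)]
     = (2π N)^(13/2) / sqrt(2π·13N) · (N/(13N))^(13N)
     = (2π N)^((13−1)/2) / sqrt(13) · 13^(−13N).
Since 13^13 > 1, the factor 13^(−13N) decays exponentially, so the ratio → 0. Substituting N = 12n gives the stated form.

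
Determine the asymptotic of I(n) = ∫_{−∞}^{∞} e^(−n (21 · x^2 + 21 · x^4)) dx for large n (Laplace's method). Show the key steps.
I(n) ~ sqrt(π/(21n))

φ(x) = 21 · x^2 + 21 · x^4 has its unique global minimum at x* = 0 (since φ'(x) = 42x + 84x^3 = 0 only at x = 0 for real x with both coefficients positive, and φ → ∞ as |x| → ∞). At x* = 0, φ(0) = 0 and φ''(0) = 42. Laplace's method then gives
  I(n) ~ sqrt(2π / (n · φ''(0))) · e^(−n φ(0)) = sqrt(2π / (42n)) = sqrt(π/(21n)).
The 21 · x^4 term contributes only at subleading order (an O(1/n) relative correction).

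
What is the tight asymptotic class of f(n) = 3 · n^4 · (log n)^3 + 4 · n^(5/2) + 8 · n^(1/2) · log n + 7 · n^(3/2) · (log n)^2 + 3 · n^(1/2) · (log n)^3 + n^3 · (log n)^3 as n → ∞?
f(n) ∈ Θ(n^4 · (log n)^3)

Compare the terms by growth order. For large n, n^a · (log n)^b dominates n^a' · (log n)^b' iff a > a', or (a = a' and b > b'). Ranking the 6 terms shows the dominant one is 3 · n^4 · (log n)^3. Hence f(n) ∈ Θ(n^4 · (log n)^3).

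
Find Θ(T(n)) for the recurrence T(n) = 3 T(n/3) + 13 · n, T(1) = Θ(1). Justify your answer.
T(n) = Θ(n log n)

log_3 3 = 1, and f(n) = 13 · n = Θ(n^(log_3 3)). This is Case 2 of the master theorem: T(n) = Θ(f(n) · log n) = Θ(n log n).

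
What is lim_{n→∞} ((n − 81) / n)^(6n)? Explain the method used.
lim = e^(−486)

Rewrite as (1 − 81/n)^(6n). By the standard limit (1 + x/n)^n → e^x, we have (1 − 81/n)^n → e^(−81), and raising to the 6th power gives e^(−486).
More precisely, ln[(1 − 81/n)^(6n)] = 6n · ln(1 − 81/n) = 6n · (-81/n + O(1/n^2)) = -486 + O(1/n) → -486.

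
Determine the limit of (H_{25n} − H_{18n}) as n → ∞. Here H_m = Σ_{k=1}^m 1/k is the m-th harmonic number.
lim = ln(25/18)

Euler-Maclaurin gives H_m = ln m + γ + 1/(2m) + O(1/m^2). The γ and O(1/m) terms cancel in the difference:
  H_{25n} − H_{18n} = ln(25n) − ln(18n) + O(1/n) = ln(25/18) + O(1/n).
Hence the limit is ln(25/18).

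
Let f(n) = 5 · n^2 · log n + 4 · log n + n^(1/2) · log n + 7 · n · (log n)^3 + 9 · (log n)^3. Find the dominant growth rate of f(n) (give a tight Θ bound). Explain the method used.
f(n) ∈ Θ(n^2 · log n)

Compare the terms by growth order. For large n, n^a · (log n)^b dominates n^a' · (log n)^b' iff a > a', or (a = a' and b > b'). Ranking the 5 terms shows the dominant one is 5 · n^2 · log n. Hence f(n) ∈ Θ(n^2 · log n).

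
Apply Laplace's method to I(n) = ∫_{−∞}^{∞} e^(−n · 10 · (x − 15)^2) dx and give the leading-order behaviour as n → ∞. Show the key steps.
I(n) = sqrt(π/(10n))

Here φ(x) = 10 · (x − 15)^2 has its unique minimum at x* = 15 with φ(x*) = 0 and φ''(x*) = 20. Laplace's method gives
  I(n) ~ e^(−n φ(x*)) · sqrt(2π / (n · φ''(x*))) = sqrt(2π / (20n)) = sqrt(π/(10n)).
This is exact: substituting u = (x − 15)·sqrt(10n) gives I(n) = (1/sqrt(10n)) ∫_{−∞}^{∞} e^(−u^2) du = sqrt(π/(10n)).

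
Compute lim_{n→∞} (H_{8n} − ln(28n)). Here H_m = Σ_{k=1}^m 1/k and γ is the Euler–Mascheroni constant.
lim = ln(2/7) + γ

By Euler-Maclaurin, H_m = ln m + γ + O(1/m). So
  H_{8n} − ln(28n) = ln(8n) + γ − ln(28n) + O(1/n)
                       = ln(8/28) + γ + O(1/n).
Hence the limit is ln(8/28) + γ (= ln(2/7)).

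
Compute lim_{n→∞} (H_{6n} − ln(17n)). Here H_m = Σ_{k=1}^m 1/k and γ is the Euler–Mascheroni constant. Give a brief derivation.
lim = ln(6/17) + γ

By Euler-Maclaurin, H_m = ln m + γ + O(1/m). So
  H_{6n} − ln(17n) = ln(6n) + γ − ln(17n) + O(1/n)
                       = ln(6/17) + γ + O(1/n).
Hence the limit is ln(6/17) + γ.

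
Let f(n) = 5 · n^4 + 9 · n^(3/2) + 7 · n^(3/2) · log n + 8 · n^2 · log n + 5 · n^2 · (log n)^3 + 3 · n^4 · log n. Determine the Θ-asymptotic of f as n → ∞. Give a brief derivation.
f(n) ∈ Θ(n^4 · log n)

Compare the terms by growth order. For large n, n^a · (log n)^b dominates n^a' · (log n)^b' iff a > a', or (a = a' and b > b'). Ranking the 6 terms shows the dominant one is 3 · n^4 · log n. Hence f(n) ∈ Θ(n^4 · log n).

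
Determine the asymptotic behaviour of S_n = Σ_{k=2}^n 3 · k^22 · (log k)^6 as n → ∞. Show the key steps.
S_n ~ 3 · n^23 · (log n)^6 / 23

By integral comparison, S_n = ∫_1^n 3 · x^22 · (log x)^6 dx + O(n^22 · (log n)^6). For the integral, the leading term of ∫_1^n x^22 (log x)^6 dx is n^23/23 · (log n)^6 (by repeated integration by parts; each step lowers the log-exponent and produces a relatively O(1/log n) correction). Hence S_n ~ 3 · n^23 · (log n)^6 / 23.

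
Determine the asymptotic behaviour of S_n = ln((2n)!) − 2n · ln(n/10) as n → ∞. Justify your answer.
S_n ~ 2n · (ln 20 − 1) + O(ln n)

Stirling: ln((2n)!) = 2n ln(2n) − 2n + O(ln n).
  S_n = 2n ln(2n) − 2n − 2n ln(n/10) + O(ln n)
      = 2n ln(2n) − 2n ln n + 2n ln 10 − 2n + O(ln n)
      = 2n ln 2 + 2n ln 10 − 2n + O(ln n)
      = 2n (ln 20 − 1) + O(ln n).
Numerically ln(20) − 1 ≈ 1.9957.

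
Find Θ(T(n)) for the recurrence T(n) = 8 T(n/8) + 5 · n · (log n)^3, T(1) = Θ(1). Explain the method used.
T(n) = Θ(n · (log n)^4)

Here log_8 8 = 1 and f(n) = 5 · n · (log n)^3 = Θ(n^(log_8 8) · (log n)^3). This is the extended Case 2 of the master theorem (f matches the critical exponent up to log factors), giving T(n) = Θ(n^(log_8 8) · (log n)^(3+1)) = Θ(n · (log n)^4).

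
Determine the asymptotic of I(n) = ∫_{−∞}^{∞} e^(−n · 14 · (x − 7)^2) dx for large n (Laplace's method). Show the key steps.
I(n) = sqrt(π/(14n))

Here φ(x) = 14 · (x − 7)^2 has its unique minimum at x* = 7 with φ(x*) = 0 and φ''(x*) = 28. Laplace's method gives
  I(n) ~ e^(−n φ(x*)) · sqrt(2π / (n · φ''(x*))) = sqrt(2π / (28n)) = sqrt(π/(14n)).
This is exact: substituting u = (x − 7)·sqrt(14n) gives I(n) = (1/sqrt(14n)) ∫_{−∞}^{∞} e^(−u^2) du = sqrt(π/(14n)).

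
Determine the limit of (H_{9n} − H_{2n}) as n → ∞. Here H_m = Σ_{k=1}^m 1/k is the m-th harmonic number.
lim = ln(9/2)

Euler-Maclaurin gives H_m = ln m + γ + 1/(2m) + O(1/m^2). The γ and O(1/m) terms cancel in the difference:
  H_{9n} − H_{2n} = ln(9n) − ln(2n) + O(1/n) = ln(9/2) + O(1/n).
Hence the limit is ln(9/2).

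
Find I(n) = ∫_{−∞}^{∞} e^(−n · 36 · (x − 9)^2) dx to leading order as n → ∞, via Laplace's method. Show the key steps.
I(n) = sqrt(π/(36n))

Here φ(x) = 36 · (x − 9)^2 has its unique minimum at x* = 9 with φ(x*) = 0 and φ''(x*) = 72. Laplace's method gives
  I(n) ~ e^(−n φ(x*)) · sqrt(2π / (n · φ''(x*))) = sqrt(2π / (72n)) = sqrt(π/(36n)).
This is exact: substituting u = (x − 9)·sqrt(36n) gives I(n) = (1/sqrt(36n)) ∫_{−∞}^{∞} e^(−u^2) du = sqrt(π/(36n)).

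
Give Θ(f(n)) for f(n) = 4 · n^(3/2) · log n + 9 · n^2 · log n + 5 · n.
f(n) ∈ Θ(n^2 · log n)

Compare the terms by growth order. For large n, n^a · (log n)^b dominates n^a' · (log n)^b' iff a > a', or (a = a' and b > b'). Ranking the 3 terms shows the dominant one is 9 · n^2 · log n. Hence f(n) ∈ Θ(n^2 · log n).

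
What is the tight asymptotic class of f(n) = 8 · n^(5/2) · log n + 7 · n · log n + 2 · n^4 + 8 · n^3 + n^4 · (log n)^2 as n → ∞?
f(n) ∈ Θ(n^4 · (log n)^2)

Compare the terms by growth order. For large n, n^a · (log n)^b dominates n^a' · (log n)^b' iff a > a', or (a = a' and b > b'). Ranking the 5 terms shows the dominant one is n^4 · (log n)^2. Hence f(n) ∈ Θ(n^4 · (log n)^2).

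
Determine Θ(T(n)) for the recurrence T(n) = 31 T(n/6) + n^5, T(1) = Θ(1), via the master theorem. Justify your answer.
T(n) = Θ(n^5)

log_6 31 ≈ 1.917. f(n) = n^5 dominates n^(log_6 31) since 5 > 1.917, and the regularity condition a·f(n/b) = 31·(n/6)^5 = (31/7776)·n^5 ≤ c·f(n) holds with c = 31/7776 ≈ 0.00399 < 1. So this is Case 3: T(n) = Θ(f(n)) = Θ(n^5).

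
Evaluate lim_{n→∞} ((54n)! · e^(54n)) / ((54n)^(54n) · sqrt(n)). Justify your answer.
lim = sqrt(2π·54)

Stirling: (54n)! ~ sqrt(2π·54n) · (54n/e)^(54n). Hence
  (54n)! · e^(54n) / (54n)^(54n) ~ sqrt(2π·54n).
Dividing by sqrt(n): sqrt(2π·54n) / sqrt(n) = sqrt(2π·54) · n^((1−1)/2), so the limit is sqrt(2π·54).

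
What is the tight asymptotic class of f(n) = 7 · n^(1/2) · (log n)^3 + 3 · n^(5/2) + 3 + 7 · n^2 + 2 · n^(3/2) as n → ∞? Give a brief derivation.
f(n) ∈ Θ(n^(5/2))

Compare the terms by growth order. For large n, n^a · (log n)^b dominates n^a' · (log n)^b' iff a > a', or (a = a' and b > b'). Ranking the 5 terms shows the dominant one is 3 · n^(5/2). Hence f(n) ∈ Θ(n^(5/2)).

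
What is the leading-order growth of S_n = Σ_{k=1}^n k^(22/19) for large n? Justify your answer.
S_n ~ (19/41) · n^(41/19)

Integral comparison: Σ_{k=1}^n k^(22/19) = ∫_0^n x^(22/19) dx + O(n^(22/19)). The integral is n^(1 + 22/19) / (1 + 22/19) = n^((22+19)/19) / ((22+19)/19) = (19/41) · n^(41/19).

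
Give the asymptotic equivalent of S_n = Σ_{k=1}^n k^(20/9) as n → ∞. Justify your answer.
S_n ~ (9/29) · n^(29/9)

Integral comparison: Σ_{k=1}^n k^(20/9) = ∫_0^n x^(20/9) dx + O(n^(20/9)). The integral is n^(1 + 20/9) / (1 + 20/9) = n^((20+9)/9) / ((20+9)/9) = (9/29) · n^(29/9).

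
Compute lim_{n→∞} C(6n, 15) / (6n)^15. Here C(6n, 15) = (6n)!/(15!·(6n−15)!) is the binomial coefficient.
lim = 1/15! = 1/1307674368000

With N = 6n → ∞: C(N, 15) / N^15 = [N(N−1)…(N−14)] / (15! · N^15) = (1/15!) · 1 · (1 − 1/(6n)) · … · (1 − 14/(6n)). Each factor → 1 as N → ∞, so the limit is 1/15! = 1/1307674368000.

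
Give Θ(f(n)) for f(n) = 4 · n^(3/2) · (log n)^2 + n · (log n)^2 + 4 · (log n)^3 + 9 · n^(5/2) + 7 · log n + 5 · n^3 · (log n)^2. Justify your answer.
f(n) ∈ Θ(n^3 · (log n)^2)

Compare the terms by growth order. For large n, n^a · (log n)^b dominates n^a' · (log n)^b' iff a > a', or (a = a' and b > b'). Ranking the 6 terms shows the dominant one is 5 · n^3 · (log n)^2. Hence f(n) ∈ Θ(n^3 · (log n)^2).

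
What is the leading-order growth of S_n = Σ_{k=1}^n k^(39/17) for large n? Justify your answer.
S_n ~ (17/56) · n^(56/17)

Integral comparison: Σ_{k=1}^n k^(39/17) = ∫_0^n x^(39/17) dx + O(n^(39/17)). The integral is n^(1 + 39/17) / (1 + 39/17) = n^((39+17)/17) / ((39+17)/17) = (17/56) · n^(56/17).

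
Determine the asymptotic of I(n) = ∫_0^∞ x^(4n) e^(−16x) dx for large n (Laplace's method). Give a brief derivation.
I(n) ~ (sqrt(2π·4n) / 16) · (4n/(16e))^(4n)

Write the integrand as exp(4n ln x − 16x) and set f(x) = 4n ln x − 16x. Then f'(x) = 4n/x − 16 = 0 at x* = 4n/16, and f''(x*) = −4n/x*^2 = −16^2/(4n). Laplace's method (interior maximum) gives
  I(n) ~ e^(f(x*)) · sqrt(2π / |f''(x*)|)
        = exp(4n ln(4n/16) − 4n) · sqrt(2π · 4n / 16^2)
        = (4n/16)^(4n) e^(−4n) · sqrt(2π·4n) / 16
        = (sqrt(2π·4n) / 16) · (4n/(16e))^(4n).
This matches Γ(4n+1)/16^(4n+1) with Stirling applied to Γ.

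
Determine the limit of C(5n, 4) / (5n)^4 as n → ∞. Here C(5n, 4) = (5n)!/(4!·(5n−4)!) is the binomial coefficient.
lim = 1/4! = 1/24

With N = 5n → ∞: C(N, 4) / N^4 = [N(N−1)…(N−3)] / (4! · N^4) = (1/4!) · 1 · (1 − 1/(5n)) · (1 − 2/(5n)) · (1 − 3/(5n)). Each factor → 1 as N → ∞, so the limit is 1/4! = 1/24.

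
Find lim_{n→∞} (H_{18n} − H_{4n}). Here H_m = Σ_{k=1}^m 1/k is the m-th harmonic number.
lim = ln(18/4) = ln(9/2)

Euler-Maclaurin gives H_m = ln m + γ + 1/(2m) + O(1/m^2). The γ and O(1/m) terms cancel in the difference:
  H_{18n} − H_{4n} = ln(18n) − ln(4n) + O(1/n) = ln(18/4) + O(1/n).
Hence the limit is ln(18/4) = ln(9/2).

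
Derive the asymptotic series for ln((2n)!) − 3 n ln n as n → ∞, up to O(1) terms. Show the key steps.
ln((2n)!) − 3 n ln n = −n ln n + 2(ln 2 − 1) n + (1/2) ln(2π·2n) + O(1/n)

Stirling: ln((2n)!) = 2n ln(2n) − 2n + (1/2) ln(2π·2n) + O(1/n).
Expand 2n ln(2n) = 2n (ln n + ln 2) = 2n ln n + 2n ln 2.
Subtract 3n ln n: leading term is (2 − 3) n ln n = −n ln n. The next term is 2n ln 2 − 2n = 2(ln 2 − 1) n. Then the (1/2) ln(2π·2n) correction.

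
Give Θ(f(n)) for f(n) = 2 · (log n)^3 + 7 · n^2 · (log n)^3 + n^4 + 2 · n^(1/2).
f(n) ∈ Θ(n^4)

Compare the terms by growth order. For large n, n^a · (log n)^b dominates n^a' · (log n)^b' iff a > a', or (a = a' and b > b'). Ranking the 4 terms shows the dominant one is n^4. Hence f(n) ∈ Θ(n^4).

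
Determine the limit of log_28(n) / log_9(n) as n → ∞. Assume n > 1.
lim = ln(9) / ln(28) = log_28(9)

Change of base: log_28(n) = ln n / ln 28 and log_9(n) = ln n / ln 9. The ratio is (ln n / ln 28) · (ln 9 / ln n) = ln 9 / ln 28, a constant independent of n. So the limit is ln 9 / ln 28 = log_28(9).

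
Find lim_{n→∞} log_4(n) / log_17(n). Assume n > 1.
lim = ln(17) / ln(4) = log_4(17)

Change of base: log_4(n) = ln n / ln 4 and log_17(n) = ln n / ln 17. The ratio is (ln n / ln 4) · (ln 17 / ln n) = ln 17 / ln 4, a constant independent of n. So the limit is ln 17 / ln 4 = log_4(17).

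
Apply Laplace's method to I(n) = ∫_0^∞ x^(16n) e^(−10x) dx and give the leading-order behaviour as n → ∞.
I(n) ~ (sqrt(2π·16n) / 10) · (16n/(10e))^(16n)

Write the integrand as exp(16n ln x − 10x) and set f(x) = 16n ln x − 10x. Then f'(x) = 16n/x − 10 = 0 at x* = 16n/10, and f''(x*) = −16n/x*^2 = −10^2/(16n). Laplace's method (interior maximum) gives
  I(n) ~ e^(f(x*)) · sqrt(2π / |f''(x*)|)
        = exp(16n ln(16n/10) − 16n) · sqrt(2π · 16n / 10^2)
        = (16n/10)^(16n) e^(−16n) · sqrt(2π·16n) / 10
        = (sqrt(2π·16n) / 10) · (16n/(10e))^(16n).
This matches Γ(16n+1)/10^(16n+1) with Stirling applied to Γ.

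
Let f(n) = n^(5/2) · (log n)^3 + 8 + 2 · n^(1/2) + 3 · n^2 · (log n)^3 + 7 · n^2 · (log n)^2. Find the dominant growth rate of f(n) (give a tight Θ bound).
f(n) ∈ Θ(n^(5/2) · (log n)^3)

Compare the terms by growth order. For large n, n^a · (log n)^b dominates n^a' · (log n)^b' iff a > a', or (a = a' and b > b'). Ranking the 5 terms shows the dominant one is n^(5/2) · (log n)^3. Hence f(n) ∈ Θ(n^(5/2) · (log n)^3).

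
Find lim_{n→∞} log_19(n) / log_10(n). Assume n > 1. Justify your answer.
lim = ln(10) / ln(19) = log_19(10)

Change of base: log_19(n) = ln n / ln 19 and log_10(n) = ln n / ln 10. The ratio is (ln n / ln 19) · (ln 10 / ln n) = ln 10 / ln 19, a constant independent of n. So the limit is ln 10 / ln 19 = log_19(10).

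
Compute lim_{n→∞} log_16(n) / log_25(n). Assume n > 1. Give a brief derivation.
lim = ln(25) / ln(16) = log_16(25)

Change of base: log_16(n) = ln n / ln 16 and log_25(n) = ln n / ln 25. The ratio is (ln n / ln 16) · (ln 25 / ln n) = ln 25 / ln 16, a constant independent of n. So the limit is ln 25 / ln 16 = log_16(25).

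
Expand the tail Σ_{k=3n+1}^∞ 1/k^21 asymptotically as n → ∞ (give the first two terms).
Σ_{k>3n} 1/k^21 = 1/(20 · (3n)^20) − 1/(2 · (3n)^21) + O(1/(3n)^22)

Compare to the integral: ∫_{3n}^∞ x^(−21) dx = [−x^(−20)/20]_{3n}^∞ = 1/((21−1)·(3n)^20). The Euler-Maclaurin correction adds −f(3n)/2 = −1/(2·(3n)^21). Euler-Maclaurin then gives
  Σ_{k>3n} 1/k^21 = ∫_{3n}^∞ dx/x^21 − 1/(2·(3n)^21) + O(1/(3n)^22).
(Equivalently this is ζ(21) − Σ_{k≤3n} 1/k^21.)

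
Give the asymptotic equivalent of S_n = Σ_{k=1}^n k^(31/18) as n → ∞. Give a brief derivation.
S_n ~ (18/49) · n^(49/18)

Integral comparison: Σ_{k=1}^n k^(31/18) = ∫_0^n x^(31/18) dx + O(n^(31/18)). The integral is n^(1 + 31/18) / (1 + 31/18) = n^((31+18)/18) / ((31+18)/18) = (18/49) · n^(49/18).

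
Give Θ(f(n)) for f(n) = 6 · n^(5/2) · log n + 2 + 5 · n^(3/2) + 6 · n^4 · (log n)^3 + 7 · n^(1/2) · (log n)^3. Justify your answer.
f(n) ∈ Θ(n^4 · (log n)^3)

Compare the terms by growth order. For large n, n^a · (log n)^b dominates n^a' · (log n)^b' iff a > a', or (a = a' and b > b'). Ranking the 5 terms shows the dominant one is 6 · n^4 · (log n)^3. Hence f(n) ∈ Θ(n^4 · (log n)^3).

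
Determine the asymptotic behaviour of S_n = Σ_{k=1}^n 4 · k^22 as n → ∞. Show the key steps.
S_n ~ 4 · n^23 / 23

By integral comparison (Euler-Maclaurin), Σ_{k=1}^n 4 · k^22 = 4 · ∫_0^n x^22 dx + O(n^22) = 4 · n^23/23 + O(n^22). (Equivalently, Faulhaber's formula gives the same leading term.)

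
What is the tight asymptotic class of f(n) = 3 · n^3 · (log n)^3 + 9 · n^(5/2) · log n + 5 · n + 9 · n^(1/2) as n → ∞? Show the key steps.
f(n) ∈ Θ(n^3 · (log n)^3)

Compare the terms by growth order. For large n, n^a · (log n)^b dominates n^a' · (log n)^b' iff a > a', or (a = a' and b > b'). Ranking the 4 terms shows the dominant one is 3 · n^3 · (log n)^3. Hence f(n) ∈ Θ(n^3 · (log n)^3).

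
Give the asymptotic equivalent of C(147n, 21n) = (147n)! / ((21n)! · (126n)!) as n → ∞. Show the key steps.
C(147n, 21n) ~ (823543/46656)^(21n) · sqrt(7/(12π·21n))

Write N = 21n. Apply Stirling to each factorial:
  (7N)! ~ sqrt(2π·7N) · (7N/e)^(7N),
  N! ~ sqrt(2π N) · (N/e)^N,
  (6N)! ~ sqrt(2π·6N) · (6N/e)^(6N).
The exponential factors combine to (7N)^(7N) / (N^N · (6N)^(6N)) = 7^(7N)/6^(6N) = (7^7/6^6)^N = (823543/46656)^N.
The square-root prefactors combine to sqrt(2π·7N) / (sqrt(2π N)·sqrt(2π·6N)) = sqrt(7 / (2π·6·N)) = sqrt(7/(12π·21n)).
Substituting N = 21n: C(147n, 21n) ~ (823543/46656)^(21n) · sqrt(7/(12π·21n)).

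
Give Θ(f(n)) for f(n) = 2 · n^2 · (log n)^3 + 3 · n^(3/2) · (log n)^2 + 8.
f(n) ∈ Θ(n^2 · (log n)^3)

Compare the terms by growth order. For large n, n^a · (log n)^b dominates n^a' · (log n)^b' iff a > a', or (a = a' and b > b'). Ranking the 3 terms shows the dominant one is 2 · n^2 · (log n)^3. Hence f(n) ∈ Θ(n^2 · (log n)^3).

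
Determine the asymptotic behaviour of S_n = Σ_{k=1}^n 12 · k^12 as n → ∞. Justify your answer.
S_n ~ 12 · n^13 / 13

By integral comparison (Euler-Maclaurin), Σ_{k=1}^n 12 · k^12 = 12 · ∫_0^n x^12 dx + O(n^12) = 12 · n^13/13 + O(n^12). (Equivalently, Faulhaber's formula gives the same leading term.)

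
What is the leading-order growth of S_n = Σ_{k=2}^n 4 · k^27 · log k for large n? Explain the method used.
S_n ~ n^28 log n / 7 − n^28 / 196

By integral comparison, S_n = ∫_1^n 4 · x^27 · log x dx + O(n^27 · log n). For the integral, ∫ x^27 log x dx = n^28 log n / 28 − n^28/784 (integration by parts). Hence S_n ~ n^28 log n / 7 − n^28 / 196.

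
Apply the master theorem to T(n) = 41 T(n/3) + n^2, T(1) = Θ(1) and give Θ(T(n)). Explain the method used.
T(n) = Θ(n^(log_3 41))

Master theorem: compare f(n) = n^2 to n^(log_3 41) where log_3 41 ≈ 3.380. Since 2 < log_3 41, we have f(n) = O(n^(log_3 41 − ε)) for some ε > 0 — Case 1. Hence T(n) = Θ(n^(log_3 41)).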